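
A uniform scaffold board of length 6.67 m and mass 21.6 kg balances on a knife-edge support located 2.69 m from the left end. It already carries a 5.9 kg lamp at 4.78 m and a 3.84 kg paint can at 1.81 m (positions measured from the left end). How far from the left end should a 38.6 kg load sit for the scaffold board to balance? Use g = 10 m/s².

x ≈ 2.1 m from the left end

Take moments about the knife-edge support (at 2.69 m from the left end).
Beam weight: 21.6 × 10 = 216 N down at 3.335 m → arm 0.645 m, τ = 216 × 0.645 = 139.3 N·m clockwise.
Lamp: 5.9 × 10 = 59 N down at 4.78 m → arm 2.09 m, τ = 59 × 2.09 = 123.3 N·m clockwise.
Paint can: 3.84 × 10 = 38.4 N down at 1.81 m → arm 0.88 m, τ = 38.4 × 0.88 = 33.79 N·m counterclockwise.
Net moment of existing loads = 228.8 N·m clockwise.
The load weighs 38.6 × 10 = 386 N and must supply an equal counterclockwise moment, so its lever arm about the knife-edge support is 228.8 / 386 = 0.593 m.
That puts it at 2.69 − 0.593 = 2.1 m from the left end.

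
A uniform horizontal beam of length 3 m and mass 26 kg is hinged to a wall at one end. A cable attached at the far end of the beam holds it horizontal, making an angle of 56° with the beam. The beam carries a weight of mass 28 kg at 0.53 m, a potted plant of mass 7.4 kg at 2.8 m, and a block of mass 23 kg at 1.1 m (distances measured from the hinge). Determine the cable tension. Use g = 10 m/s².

T ≈ 402 N

Taking torques about the hinge:
Beam weight: 26 × 10 = 260 N down at 1.5 m → arm 1.5 m, τ = 260 × 1.5 = 390 N·m clockwise.
Weight: 28 × 10 = 280 N down at 0.53 m → arm 0.53 m, τ = 280 × 0.53 = 148.4 N·m clockwise.
Potted plant: 7.4 × 10 = 74 N down at 2.8 m → arm 2.8 m, τ = 74 × 2.8 = 207.2 N·m clockwise.
Block: 23 × 10 = 230 N down at 1.1 m → arm 1.1 m, τ = 230 × 1.1 = 253 N·m clockwise.
Total clockwise load moment = 998.6 N·m.
The cable tension T acts at 3 m; only its component perpendicular to the beam, T sinθ, produces torque. sin 56° = 0.829.
Balancing moments: T × 3 × 0.829 = 998.6, giving T = 998.6 / 2.487 = 402 N.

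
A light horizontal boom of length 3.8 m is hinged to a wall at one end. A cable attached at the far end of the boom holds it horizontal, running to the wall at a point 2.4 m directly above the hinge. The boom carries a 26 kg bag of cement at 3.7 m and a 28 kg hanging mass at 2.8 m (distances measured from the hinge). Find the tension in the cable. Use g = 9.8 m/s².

T ≈ 843 N

Choose the hinge as the axis so the unknown hinge reaction has zero arm there.
Bag of cement: 26 × 9.8 = 254.8 N down at 3.7 m → arm 3.7 m, τ = 254.8 × 3.7 = 942.8 N·m clockwise.
Hanging mass: 28 × 9.8 = 274.4 N down at 2.8 m → arm 2.8 m, τ = 274.4 × 2.8 = 768.3 N·m clockwise.
Total clockwise load moment = 1711 N·m.
The cable tension T acts at 3.8 m; only its component perpendicular to the boom, T sinθ, produces torque. sinθ = h/√(h²+d²) = 2.4/√(2.4²+3.8²) = 0.534.
Setting net torque to zero: T × 3.8 × 0.534 = 1711 → T = 1711 / 2.029 = 843 N.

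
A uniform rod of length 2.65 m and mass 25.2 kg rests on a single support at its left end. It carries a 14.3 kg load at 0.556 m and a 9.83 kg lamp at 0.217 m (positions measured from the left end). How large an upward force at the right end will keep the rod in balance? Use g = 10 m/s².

About the left end:
Beam weight: 25.2 × 10 = 252 N down at 1.325 m → arm 1.325 m, τ = 252 × 1.325 = 333.9 N·m clockwise.
Load: 14.3 × 10 = 143 N down at 0.556 m → arm 0.556 m, τ = 143 × 0.556 = 79.51 N·m clockwise.
Lamp: 9.83 × 10 = 98.3 N down at 0.217 m → arm 0.217 m, τ = 98.3 × 0.217 = 21.33 N·m clockwise.
Net moment of the loads = 434.7 N·m clockwise.
The upward force F acts at the right end, arm 2.65 m, giving F × 2.65 counterclockwise.
For rotational equilibrium, F × 2.65 = 434.7, so F = 434.7 / 2.65 = 164 N.

F ≈ 164 N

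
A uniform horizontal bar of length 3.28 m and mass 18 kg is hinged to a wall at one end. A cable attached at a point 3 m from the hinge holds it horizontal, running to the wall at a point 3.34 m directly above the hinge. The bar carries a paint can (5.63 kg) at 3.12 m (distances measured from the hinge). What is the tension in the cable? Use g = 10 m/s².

Choose the hinge as the axis so the unknown hinge reaction has zero arm there.
Beam weight: 18 × 10 = 180 N down at 1.64 m → arm 1.64 m, τ = 180 × 1.64 = 295.2 N·m clockwise.
Paint can: 5.63 × 10 = 56.3 N down at 3.12 m → arm 3.12 m, τ = 56.3 × 3.12 = 175.7 N·m clockwise.
Total clockwise load moment = 470.9 N·m.
The cable tension T acts at 3 m; only its component perpendicular to the bar, T sinθ, produces torque. sinθ = h/√(h²+d²) = 3.34/√(3.34²+3²) = 0.744.
Balancing moments: T × 3 × 0.744 = 470.9, giving T = 470.9 / 2.232 = 211 N.

T ≈ 211 N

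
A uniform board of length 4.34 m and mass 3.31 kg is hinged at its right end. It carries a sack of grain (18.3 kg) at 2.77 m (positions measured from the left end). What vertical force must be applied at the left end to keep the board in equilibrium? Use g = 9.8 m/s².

Taking torques about the right end:
Beam weight: 3.31 × 9.8 = 32.44 N down at 2.17 m → arm 2.17 m, τ = 32.44 × 2.17 = 70.39 N·m counterclockwise.
Sack of grain: 18.3 × 9.8 = 179.3 N down at 2.77 m → arm 1.57 m, τ = 179.3 × 1.57 = 281.5 N·m counterclockwise.
Net moment of the loads = 351.9 N·m counterclockwise.
The upward force F acts at the left end, arm 4.34 m, giving F × 4.34 clockwise.
Setting net torque to zero: F × 4.34 = 351.9 → F = 351.9 / 4.34 = 81.1 N.

F ≈ 81.1 N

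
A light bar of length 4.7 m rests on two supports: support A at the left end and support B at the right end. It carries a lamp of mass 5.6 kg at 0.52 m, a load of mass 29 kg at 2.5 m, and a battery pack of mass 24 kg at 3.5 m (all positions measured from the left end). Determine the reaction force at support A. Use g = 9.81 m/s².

Choose support B as the axis so its reaction then has zero moment arm.
Lamp: 5.6 × 9.81 = 54.94 N down at 0.52 m → arm 4.18 m, τ = 54.94 × 4.18 = 229.6 N·m counterclockwise.
Load: 29 × 9.81 = 284.5 N down at 2.5 m → arm 2.2 m, τ = 284.5 × 2.2 = 625.9 N·m counterclockwise.
Battery pack: 24 × 9.81 = 235.4 N down at 3.5 m → arm 1.2 m, τ = 235.4 × 1.2 = 282.5 N·m counterclockwise.
Net load moment about support B = 1138 N·m counterclockwise.
Reaction R at support A is upward at 0 m, arm 4.7 m → moment R × 4.7 clockwise.
Στ = 0 ⇒ R × 4.7 = 1138 ⇒ R = 242 N.

R_A ≈ 242 N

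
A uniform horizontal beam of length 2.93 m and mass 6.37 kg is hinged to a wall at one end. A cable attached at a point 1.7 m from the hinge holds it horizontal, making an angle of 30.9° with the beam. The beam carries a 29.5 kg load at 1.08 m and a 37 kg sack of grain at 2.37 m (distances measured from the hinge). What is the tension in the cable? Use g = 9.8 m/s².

T ≈ 1450 N

Take moments about the hinge.
Beam weight: 6.37 × 9.8 = 62.43 N down at 1.465 m → arm 1.465 m, τ = 62.43 × 1.465 = 91.46 N·m clockwise.
Load: 29.5 × 9.8 = 289.1 N down at 1.08 m → arm 1.08 m, τ = 289.1 × 1.08 = 312.2 N·m clockwise.
Sack of grain: 37 × 9.8 = 362.6 N down at 2.37 m → arm 2.37 m, τ = 362.6 × 2.37 = 859.4 N·m clockwise.
Total clockwise load moment = 1263 N·m.
The cable tension T acts at 1.7 m; only its component perpendicular to the beam, T sinθ, produces torque. sin 30.9° = 0.5135.
For rotational equilibrium, T × 1.7 × 0.5135 = 1263, so T = 1263 / 0.8729 = 1450 N.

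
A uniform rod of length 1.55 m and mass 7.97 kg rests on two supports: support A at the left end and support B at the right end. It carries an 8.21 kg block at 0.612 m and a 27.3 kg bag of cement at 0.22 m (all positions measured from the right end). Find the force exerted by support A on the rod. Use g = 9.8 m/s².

R_A ≈ 109 N

Sum moments about support B (its reaction then has zero moment arm).
Beam weight: 7.97 × 9.8 = 78.11 N down at 0.775 m → arm 0.775 m, τ = 78.11 × 0.775 = 60.54 N·m counterclockwise.
Block: 8.21 × 9.8 = 80.46 N down at 0.612 m → arm 0.612 m, τ = 80.46 × 0.612 = 49.24 N·m counterclockwise.
Bag of cement: 27.3 × 9.8 = 267.5 N down at 0.22 m → arm 0.22 m, τ = 267.5 × 0.22 = 58.85 N·m counterclockwise.
Net load moment about support B = 168.6 N·m counterclockwise.
Reaction R at support A is upward at 1.55 m, arm 1.55 m → moment R × 1.55 clockwise.
For rotational equilibrium, R × 1.55 = 168.6, so R = 109 N.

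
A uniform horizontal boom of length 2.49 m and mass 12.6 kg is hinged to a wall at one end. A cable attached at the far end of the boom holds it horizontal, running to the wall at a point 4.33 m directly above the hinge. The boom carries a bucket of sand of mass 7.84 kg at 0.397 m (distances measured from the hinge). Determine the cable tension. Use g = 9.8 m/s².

T ≈ 85.4 N

Taking torques about the hinge:
Beam weight: 12.6 × 9.8 = 123.5 N down at 1.245 m → arm 1.245 m, τ = 123.5 × 1.245 = 153.8 N·m clockwise.
Bucket of sand: 7.84 × 9.8 = 76.83 N down at 0.397 m → arm 0.397 m, τ = 76.83 × 0.397 = 30.5 N·m clockwise.
Total clockwise load moment = 184.3 N·m.
The cable tension T acts at 2.49 m; only its component perpendicular to the boom, T sinθ, produces torque. sinθ = h/√(h²+d²) = 4.33/√(4.33²+2.49²) = 0.8669.
Στ = 0 ⇒ T × 2.49 × 0.8669 = 184.3 ⇒ T = 184.3 / 2.159 = 85.4 N.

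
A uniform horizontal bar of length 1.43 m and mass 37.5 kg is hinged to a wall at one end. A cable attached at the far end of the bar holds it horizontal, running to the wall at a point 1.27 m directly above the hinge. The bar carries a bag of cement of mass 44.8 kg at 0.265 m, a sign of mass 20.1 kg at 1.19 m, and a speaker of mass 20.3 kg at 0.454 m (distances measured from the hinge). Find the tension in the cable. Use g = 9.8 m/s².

T ≈ 741 N

Choose the hinge as the axis so the unknown hinge reaction has zero arm there.
Beam weight: 37.5 × 9.8 = 367.5 N down at 0.715 m → arm 0.715 m, τ = 367.5 × 0.715 = 262.8 N·m clockwise.
Bag of cement: 44.8 × 9.8 = 439 N down at 0.265 m → arm 0.265 m, τ = 439 × 0.265 = 116.3 N·m clockwise.
Sign: 20.1 × 9.8 = 197 N down at 1.19 m → arm 1.19 m, τ = 197 × 1.19 = 234.4 N·m clockwise.
Speaker: 20.3 × 9.8 = 198.9 N down at 0.454 m → arm 0.454 m, τ = 198.9 × 0.454 = 90.3 N·m clockwise.
Total clockwise load moment = 703.8 N·m.
The cable tension T acts at 1.43 m; only its component perpendicular to the bar, T sinθ, produces torque. sinθ = h/√(h²+d²) = 1.27/√(1.27²+1.43²) = 0.664.
For rotational equilibrium, T × 1.43 × 0.664 = 703.8, so T = 703.8 / 0.9495 = 741 N.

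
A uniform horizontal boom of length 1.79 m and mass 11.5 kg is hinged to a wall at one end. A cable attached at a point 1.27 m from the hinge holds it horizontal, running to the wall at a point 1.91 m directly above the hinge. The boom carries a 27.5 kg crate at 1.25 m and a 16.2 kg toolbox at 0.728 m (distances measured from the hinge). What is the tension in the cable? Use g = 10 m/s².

T ≈ 534 N

About the hinge:
Beam weight: 11.5 × 10 = 115 N down at 0.895 m → arm 0.895 m, τ = 115 × 0.895 = 102.9 N·m clockwise.
Crate: 27.5 × 10 = 275 N down at 1.25 m → arm 1.25 m, τ = 275 × 1.25 = 343.8 N·m clockwise.
Toolbox: 16.2 × 10 = 162 N down at 0.728 m → arm 0.728 m, τ = 162 × 0.728 = 117.9 N·m clockwise.
Total clockwise load moment = 564.6 N·m.
The cable tension T acts at 1.27 m; only its component perpendicular to the boom, T sinθ, produces torque. sinθ = h/√(h²+d²) = 1.91/√(1.91²+1.27²) = 0.8327.
Balancing moments: T × 1.27 × 0.8327 = 564.6, giving T = 564.6 / 1.058 = 534 N.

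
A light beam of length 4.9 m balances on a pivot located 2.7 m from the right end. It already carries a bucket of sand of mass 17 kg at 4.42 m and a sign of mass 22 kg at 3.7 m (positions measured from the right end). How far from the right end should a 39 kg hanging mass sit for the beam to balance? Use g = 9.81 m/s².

About the pivot (at 2.7 m from the right end):
Bucket of sand: 17 × 9.81 = 166.8 N down at 4.42 m → arm 1.72 m, τ = 166.8 × 1.72 = 286.9 N·m counterclockwise.
Sign: 22 × 9.81 = 215.8 N down at 3.7 m → arm 1 m, τ = 215.8 × 1 = 215.8 N·m counterclockwise.
Net moment of existing loads = 502.7 N·m counterclockwise.
The hanging mass weighs 39 × 9.81 = 382.6 N and must supply an equal clockwise moment, so its lever arm about the pivot is 502.7 / 382.6 = 1.31 m.
That puts it at 2.7 − 1.31 = 1.39 m from the right end.

x ≈ 1.39 m from the right end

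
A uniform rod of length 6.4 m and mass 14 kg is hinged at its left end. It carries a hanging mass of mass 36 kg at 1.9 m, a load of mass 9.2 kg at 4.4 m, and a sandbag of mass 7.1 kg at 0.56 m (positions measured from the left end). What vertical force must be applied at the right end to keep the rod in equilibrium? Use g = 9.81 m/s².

Take moments about the left end.
Beam weight: 14 × 9.81 = 137.3 N down at 3.2 m → arm 3.2 m, τ = 137.3 × 3.2 = 439.4 N·m clockwise.
Hanging mass: 36 × 9.81 = 353.2 N down at 1.9 m → arm 1.9 m, τ = 353.2 × 1.9 = 671.1 N·m clockwise.
Load: 9.2 × 9.81 = 90.25 N down at 4.4 m → arm 4.4 m, τ = 90.25 × 4.4 = 397.1 N·m clockwise.
Sandbag: 7.1 × 9.81 = 69.65 N down at 0.56 m → arm 0.56 m, τ = 69.65 × 0.56 = 39 N·m clockwise.
Net moment of the loads = 1547 N·m clockwise.
The upward force F acts at the right end, arm 6.4 m, giving F × 6.4 counterclockwise.
For rotational equilibrium, F × 6.4 = 1547, so F = 1547 / 6.4 = 242 N.

F ≈ 242 N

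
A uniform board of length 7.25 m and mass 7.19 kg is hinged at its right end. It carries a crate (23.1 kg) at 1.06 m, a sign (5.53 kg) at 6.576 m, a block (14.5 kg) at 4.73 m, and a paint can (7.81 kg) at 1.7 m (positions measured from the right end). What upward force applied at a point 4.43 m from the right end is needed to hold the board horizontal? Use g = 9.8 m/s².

Choose the right end as the axis so the unknown pivot reaction has zero arm there.
Beam weight: 7.19 × 9.8 = 70.46 N down at 3.625 m → arm 3.625 m, τ = 70.46 × 3.625 = 255.4 N·m counterclockwise.
Crate: 23.1 × 9.8 = 226.4 N down at 1.06 m → arm 1.06 m, τ = 226.4 × 1.06 = 240 N·m counterclockwise.
Sign: 5.53 × 9.8 = 54.19 N down at 6.576 m → arm 6.576 m, τ = 54.19 × 6.576 = 356.4 N·m counterclockwise.
Block: 14.5 × 9.8 = 142.1 N down at 4.73 m → arm 4.73 m, τ = 142.1 × 4.73 = 672.1 N·m counterclockwise.
Paint can: 7.81 × 9.8 = 76.54 N down at 1.7 m → arm 1.7 m, τ = 76.54 × 1.7 = 130.1 N·m counterclockwise.
Net moment of the loads = 1654 N·m counterclockwise.
The upward force F acts at a point 4.43 m from the right end, arm 4.43 m, giving F × 4.43 clockwise.
For rotational equilibrium, F × 4.43 = 1654, so F = 1654 / 4.43 = 373 N.

F ≈ 373 N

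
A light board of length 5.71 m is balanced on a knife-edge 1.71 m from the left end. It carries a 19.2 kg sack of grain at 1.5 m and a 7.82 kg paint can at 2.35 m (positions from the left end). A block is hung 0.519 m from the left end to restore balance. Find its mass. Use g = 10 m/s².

About the knife-edge (at 1.71 m from the left end):
Sack of grain: 19.2 × 10 = 192 N down at 1.5 m → arm 0.21 m, τ = 192 × 0.21 = 40.32 N·m counterclockwise.
Paint can: 7.82 × 10 = 78.2 N down at 2.35 m → arm 0.64 m, τ = 78.2 × 0.64 = 50.05 N·m clockwise.
Net moment of known loads = 9.73 N·m clockwise.
An unknown mass m at 0.519 m has arm 1.191 m; its moment is m·g·1.191 counterclockwise.
Setting net torque to zero: m × 10 × 1.191 = 9.73 → m = 9.73 / (10 × 1.191) = 0.817 kg.

m ≈ 0.817 kg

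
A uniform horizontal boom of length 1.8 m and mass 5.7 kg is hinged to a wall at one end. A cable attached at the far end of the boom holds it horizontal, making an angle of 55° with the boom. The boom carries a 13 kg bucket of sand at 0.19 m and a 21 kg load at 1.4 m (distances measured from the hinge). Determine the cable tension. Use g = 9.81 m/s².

T ≈ 246 N

Choose the hinge as the axis so the unknown hinge reaction has zero arm there.
Beam weight: 5.7 × 9.81 = 55.92 N down at 0.9 m → arm 0.9 m, τ = 55.92 × 0.9 = 50.33 N·m clockwise.
Bucket of sand: 13 × 9.81 = 127.5 N down at 0.19 m → arm 0.19 m, τ = 127.5 × 0.19 = 24.23 N·m clockwise.
Load: 21 × 9.81 = 206 N down at 1.4 m → arm 1.4 m, τ = 206 × 1.4 = 288.4 N·m clockwise.
Total clockwise load moment = 363 N·m.
The cable tension T acts at 1.8 m; only its component perpendicular to the boom, T sinθ, produces torque. sin 55° = 0.8192.
For rotational equilibrium, T × 1.8 × 0.8192 = 363, so T = 363 / 1.475 = 246 N.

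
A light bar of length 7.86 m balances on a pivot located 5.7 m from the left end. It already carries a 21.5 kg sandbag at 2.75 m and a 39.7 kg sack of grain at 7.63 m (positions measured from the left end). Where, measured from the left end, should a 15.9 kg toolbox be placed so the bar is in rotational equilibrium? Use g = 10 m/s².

Choose the pivot (at 5.7 m from the left end) as the axis so the support reaction has zero arm there.
Sandbag: 21.5 × 10 = 215 N down at 2.75 m → arm 2.95 m, τ = 215 × 2.95 = 634.2 N·m counterclockwise.
Sack of grain: 39.7 × 10 = 397 N down at 7.63 m → arm 1.93 m, τ = 397 × 1.93 = 766.2 N·m clockwise.
Net moment of existing loads = 132 N·m clockwise.
The toolbox weighs 15.9 × 10 = 159 N and must supply an equal counterclockwise moment, so its lever arm about the pivot is 132 / 159 = 0.83 m.
That puts it at 5.7 − 0.83 = 4.87 m from the left end.

x ≈ 4.87 m from the left end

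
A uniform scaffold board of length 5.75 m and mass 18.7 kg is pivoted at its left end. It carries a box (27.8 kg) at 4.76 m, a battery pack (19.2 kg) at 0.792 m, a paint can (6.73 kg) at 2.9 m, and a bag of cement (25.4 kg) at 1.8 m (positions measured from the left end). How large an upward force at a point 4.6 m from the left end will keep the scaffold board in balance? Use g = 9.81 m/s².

Choose the left end as the axis so the unknown pivot reaction has zero arm there.
Beam weight: 18.7 × 9.81 = 183.4 N down at 2.875 m → arm 2.875 m, τ = 183.4 × 2.875 = 527.3 N·m clockwise.
Box: 27.8 × 9.81 = 272.7 N down at 4.76 m → arm 4.76 m, τ = 272.7 × 4.76 = 1298 N·m clockwise.
Battery pack: 19.2 × 9.81 = 188.4 N down at 0.792 m → arm 0.792 m, τ = 188.4 × 0.792 = 149.2 N·m clockwise.
Paint can: 6.73 × 9.81 = 66.02 N down at 2.9 m → arm 2.9 m, τ = 66.02 × 2.9 = 191.5 N·m clockwise.
Bag of cement: 25.4 × 9.81 = 249.2 N down at 1.8 m → arm 1.8 m, τ = 249.2 × 1.8 = 448.6 N·m clockwise.
Net moment of the loads = 2615 N·m clockwise.
The upward force F acts at a point 4.6 m from the left end, arm 4.6 m, giving F × 4.6 counterclockwise.
Setting net torque to zero: F × 4.6 = 2615 → F = 2615 / 4.6 = 568 N.

F ≈ 568 N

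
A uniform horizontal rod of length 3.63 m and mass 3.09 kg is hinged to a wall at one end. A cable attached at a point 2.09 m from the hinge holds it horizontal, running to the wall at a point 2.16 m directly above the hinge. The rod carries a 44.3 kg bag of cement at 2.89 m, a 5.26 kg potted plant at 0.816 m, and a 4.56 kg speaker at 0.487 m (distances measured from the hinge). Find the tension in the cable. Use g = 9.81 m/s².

T ≈ 915 N

About the hinge:
Beam weight: 3.09 × 9.81 = 30.31 N down at 1.815 m → arm 1.815 m, τ = 30.31 × 1.815 = 55.01 N·m clockwise.
Bag of cement: 44.3 × 9.81 = 434.6 N down at 2.89 m → arm 2.89 m, τ = 434.6 × 2.89 = 1256 N·m clockwise.
Potted plant: 5.26 × 9.81 = 51.6 N down at 0.816 m → arm 0.816 m, τ = 51.6 × 0.816 = 42.11 N·m clockwise.
Speaker: 4.56 × 9.81 = 44.73 N down at 0.487 m → arm 0.487 m, τ = 44.73 × 0.487 = 21.78 N·m clockwise.
Total clockwise load moment = 1375 N·m.
The cable tension T acts at 2.09 m; only its component perpendicular to the rod, T sinθ, produces torque. sinθ = h/√(h²+d²) = 2.16/√(2.16²+2.09²) = 0.7187.
Balancing moments: T × 2.09 × 0.7187 = 1375, giving T = 1375 / 1.502 = 915 N.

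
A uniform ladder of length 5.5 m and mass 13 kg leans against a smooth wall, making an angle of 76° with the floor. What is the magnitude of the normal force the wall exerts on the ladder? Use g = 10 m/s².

N_wall ≈ 16.2 N

Take moments about the foot of the ladder.
Ladder weight 13×10 = 130 N acts at 2.75 m along the ladder; its horizontal arm is 2.75·cos76° = 0.6653 m → τ = 86.49 N·m clockwise.
Wall normal N acts horizontally at the top; its moment arm is the height L sinθ = 5.5·sin76° = 5.337 m, counterclockwise.
Balancing moments: N × 5.337 = 86.49, giving N = 16.2 N.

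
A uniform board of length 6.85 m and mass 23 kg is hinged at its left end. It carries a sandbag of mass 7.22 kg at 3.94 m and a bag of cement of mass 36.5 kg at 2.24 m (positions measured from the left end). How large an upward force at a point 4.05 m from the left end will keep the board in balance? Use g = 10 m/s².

Taking torques about the left end:
Beam weight: 23 × 10 = 230 N down at 3.425 m → arm 3.425 m, τ = 230 × 3.425 = 787.8 N·m clockwise.
Sandbag: 7.22 × 10 = 72.2 N down at 3.94 m → arm 3.94 m, τ = 72.2 × 3.94 = 284.5 N·m clockwise.
Bag of cement: 36.5 × 10 = 365 N down at 2.24 m → arm 2.24 m, τ = 365 × 2.24 = 817.6 N·m clockwise.
Net moment of the loads = 1890 N·m clockwise.
The upward force F acts at a point 4.05 m from the left end, arm 4.05 m, giving F × 4.05 counterclockwise.
For rotational equilibrium, F × 4.05 = 1890, so F = 1890 / 4.05 = 467 N.

F ≈ 467 N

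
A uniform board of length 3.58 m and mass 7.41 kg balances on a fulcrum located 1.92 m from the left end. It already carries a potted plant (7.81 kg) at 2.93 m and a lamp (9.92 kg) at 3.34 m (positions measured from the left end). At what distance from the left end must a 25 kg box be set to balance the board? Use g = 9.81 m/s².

About the fulcrum (at 1.92 m from the left end):
Beam weight: 7.41 × 9.81 = 72.69 N down at 1.79 m → arm 0.13 m, τ = 72.69 × 0.13 = 9.45 N·m counterclockwise.
Potted plant: 7.81 × 9.81 = 76.62 N down at 2.93 m → arm 1.01 m, τ = 76.62 × 1.01 = 77.39 N·m clockwise.
Lamp: 9.92 × 9.81 = 97.32 N down at 3.34 m → arm 1.42 m, τ = 97.32 × 1.42 = 138.2 N·m clockwise.
Net moment of existing loads = 206.1 N·m clockwise.
The box weighs 25 × 9.81 = 245.2 N and must supply an equal counterclockwise moment, so its lever arm about the fulcrum is 206.1 / 245.2 = 0.841 m.
That puts it at 1.92 − 0.841 = 1.08 m from the left end.

x ≈ 1.08 m from the left end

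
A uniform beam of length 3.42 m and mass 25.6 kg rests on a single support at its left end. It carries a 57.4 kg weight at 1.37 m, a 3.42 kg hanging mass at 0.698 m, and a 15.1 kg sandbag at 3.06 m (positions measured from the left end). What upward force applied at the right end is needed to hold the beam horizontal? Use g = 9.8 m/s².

Take moments about the left end.
Beam weight: 25.6 × 9.8 = 250.9 N down at 1.71 m → arm 1.71 m, τ = 250.9 × 1.71 = 429 N·m clockwise.
Weight: 57.4 × 9.8 = 562.5 N down at 1.37 m → arm 1.37 m, τ = 562.5 × 1.37 = 770.6 N·m clockwise.
Hanging mass: 3.42 × 9.8 = 33.52 N down at 0.698 m → arm 0.698 m, τ = 33.52 × 0.698 = 23.4 N·m clockwise.
Sandbag: 15.1 × 9.8 = 148 N down at 3.06 m → arm 3.06 m, τ = 148 × 3.06 = 452.9 N·m clockwise.
Net moment of the loads = 1676 N·m clockwise.
The upward force F acts at the right end, arm 3.42 m, giving F × 3.42 counterclockwise.
Στ = 0 ⇒ F × 3.42 = 1676 ⇒ F = 1676 / 3.42 = 490 N.

F ≈ 490 N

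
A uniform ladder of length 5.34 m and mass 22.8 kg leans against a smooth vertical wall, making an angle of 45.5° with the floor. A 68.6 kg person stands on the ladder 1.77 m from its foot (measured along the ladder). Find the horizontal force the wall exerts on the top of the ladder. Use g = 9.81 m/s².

Choose the foot of the ladder as the axis so the floor normal and friction both act there and drop out.
Ladder weight 22.8×9.81 = 223.7 N acts at 2.67 m along the ladder; its horizontal arm is 2.67·cos45.5° = 1.871 m → τ = 418.5 N·m clockwise.
Person: 68.6×9.81 = 673 N at 1.77 m → arm 1.241 m → τ = 835.2 N·m clockwise.
Wall normal N acts horizontally at the top; its moment arm is the height L sinθ = 5.34·sin45.5° = 3.809 m, counterclockwise.
For rotational equilibrium, N × 3.809 = 1254, so N = 329 N.

N_wall ≈ 329 N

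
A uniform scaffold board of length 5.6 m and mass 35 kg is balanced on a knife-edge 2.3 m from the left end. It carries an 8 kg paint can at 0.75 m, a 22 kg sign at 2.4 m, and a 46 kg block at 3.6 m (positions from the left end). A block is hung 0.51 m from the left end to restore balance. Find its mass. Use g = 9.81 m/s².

m ≈ 37.5 kg

Take moments about the knife-edge (at 2.3 m from the left end).
Beam weight: 35 × 9.81 = 343.4 N down at 2.8 m → arm 0.5 m, τ = 343.4 × 0.5 = 171.7 N·m clockwise.
Paint can: 8 × 9.81 = 78.48 N down at 0.75 m → arm 1.55 m, τ = 78.48 × 1.55 = 121.6 N·m counterclockwise.
Sign: 22 × 9.81 = 215.8 N down at 2.4 m → arm 0.1 m, τ = 215.8 × 0.1 = 21.58 N·m clockwise.
Block: 46 × 9.81 = 451.3 N down at 3.6 m → arm 1.3 m, τ = 451.3 × 1.3 = 586.7 N·m clockwise.
Net moment of known loads = 658.4 N·m clockwise.
An unknown mass m at 0.51 m has arm 1.79 m; its moment is m·g·1.79 counterclockwise.
Balancing moments: m × 9.81 × 1.79 = 658.4, giving m = 658.4 / (9.81 × 1.79) = 37.5 kg.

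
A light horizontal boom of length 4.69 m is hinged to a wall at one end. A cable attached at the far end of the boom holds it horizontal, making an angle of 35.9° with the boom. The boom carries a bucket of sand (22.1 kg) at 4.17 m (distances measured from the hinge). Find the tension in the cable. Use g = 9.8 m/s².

Taking torques about the hinge:
Bucket of sand: 22.1 × 9.8 = 216.6 N down at 4.17 m → arm 4.17 m, τ = 216.6 × 4.17 = 903.2 N·m clockwise.
Total clockwise load moment = 903.2 N·m.
The cable tension T acts at 4.69 m; only its component perpendicular to the boom, T sinθ, produces torque. sin 35.9° = 0.5864.
Στ = 0 ⇒ T × 4.69 × 0.5864 = 903.2 ⇒ T = 903.2 / 2.75 = 328 N.

T ≈ 328 N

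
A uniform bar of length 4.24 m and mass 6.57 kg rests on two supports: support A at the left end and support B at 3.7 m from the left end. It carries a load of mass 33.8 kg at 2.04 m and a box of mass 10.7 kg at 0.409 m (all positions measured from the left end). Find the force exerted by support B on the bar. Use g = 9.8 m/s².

Choose support A as the axis so its reaction then has zero moment arm.
Beam weight: 6.57 × 9.8 = 64.39 N down at 2.12 m → arm 2.12 m, τ = 64.39 × 2.12 = 136.5 N·m clockwise.
Load: 33.8 × 9.8 = 331.2 N down at 2.04 m → arm 2.04 m, τ = 331.2 × 2.04 = 675.6 N·m clockwise.
Box: 10.7 × 9.8 = 104.9 N down at 0.409 m → arm 0.409 m, τ = 104.9 × 0.409 = 42.9 N·m clockwise.
Net load moment about support A = 855 N·m clockwise.
Reaction R at support B is upward at 3.7 m, arm 3.7 m → moment R × 3.7 counterclockwise.
Στ = 0 ⇒ R × 3.7 = 855 ⇒ R = 231 N.

R_B ≈ 231 N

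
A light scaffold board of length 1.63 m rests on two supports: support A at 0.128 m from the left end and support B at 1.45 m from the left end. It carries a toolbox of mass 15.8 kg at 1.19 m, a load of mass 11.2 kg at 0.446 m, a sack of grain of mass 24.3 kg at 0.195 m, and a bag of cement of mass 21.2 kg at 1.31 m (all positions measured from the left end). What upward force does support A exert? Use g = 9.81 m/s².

R_A ≈ 362 N

Sum moments about support B (its reaction then has zero moment arm).
Toolbox: 15.8 × 9.81 = 155 N down at 1.19 m → arm 0.26 m, τ = 155 × 0.26 = 40.3 N·m counterclockwise.
Load: 11.2 × 9.81 = 109.9 N down at 0.446 m → arm 1.004 m, τ = 109.9 × 1.004 = 110.3 N·m counterclockwise.
Sack of grain: 24.3 × 9.81 = 238.4 N down at 0.195 m → arm 1.255 m, τ = 238.4 × 1.255 = 299.2 N·m counterclockwise.
Bag of cement: 21.2 × 9.81 = 208 N down at 1.31 m → arm 0.14 m, τ = 208 × 0.14 = 29.12 N·m counterclockwise.
Net load moment about support B = 478.9 N·m counterclockwise.
Reaction R at support A is upward at 0.128 m, arm 1.322 m → moment R × 1.322 clockwise.
Balancing moments: R × 1.322 = 478.9, giving R = 362 N.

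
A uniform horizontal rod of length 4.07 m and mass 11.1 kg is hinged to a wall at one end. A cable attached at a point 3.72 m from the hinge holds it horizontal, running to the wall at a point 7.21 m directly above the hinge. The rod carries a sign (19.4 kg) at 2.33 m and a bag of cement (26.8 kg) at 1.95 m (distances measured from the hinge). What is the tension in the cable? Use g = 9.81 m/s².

Take moments about the hinge.
Beam weight: 11.1 × 9.81 = 108.9 N down at 2.035 m → arm 2.035 m, τ = 108.9 × 2.035 = 221.6 N·m clockwise.
Sign: 19.4 × 9.81 = 190.3 N down at 2.33 m → arm 2.33 m, τ = 190.3 × 2.33 = 443.4 N·m clockwise.
Bag of cement: 26.8 × 9.81 = 262.9 N down at 1.95 m → arm 1.95 m, τ = 262.9 × 1.95 = 512.7 N·m clockwise.
Total clockwise load moment = 1178 N·m.
The cable tension T acts at 3.72 m; only its component perpendicular to the rod, T sinθ, produces torque. sinθ = h/√(h²+d²) = 7.21/√(7.21²+3.72²) = 0.8887.
For rotational equilibrium, T × 3.72 × 0.8887 = 1178, so T = 1178 / 3.306 = 356 N.

T ≈ 356 N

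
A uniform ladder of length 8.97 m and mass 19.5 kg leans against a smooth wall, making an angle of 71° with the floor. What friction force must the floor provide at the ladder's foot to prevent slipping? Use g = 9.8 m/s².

Take moments about the foot of the ladder.
Ladder weight 19.5×9.8 = 191.1 N acts at 4.485 m along the ladder; its horizontal arm is 4.485·cos71° = 1.46 m → τ = 279 N·m clockwise.
Wall normal N acts horizontally at the top; its moment arm is the height L sinθ = 8.97·sin71° = 8.481 m, counterclockwise.
Balancing moments: N × 8.481 = 279, giving N = 32.9 N.
ΣFx = 0: friction at the foot balances the wall's push, so f = N_wall = 32.9 N.

f ≈ 32.9 N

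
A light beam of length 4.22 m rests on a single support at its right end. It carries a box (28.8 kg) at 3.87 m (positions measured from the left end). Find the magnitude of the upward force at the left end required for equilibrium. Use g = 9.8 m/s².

F ≈ 23.4 N

Sum moments about the right end (the unknown pivot reaction has zero arm there).
Box: 28.8 × 9.8 = 282.2 N down at 3.87 m → arm 0.35 m, τ = 282.2 × 0.35 = 98.77 N·m counterclockwise.
Net moment of the loads = 98.77 N·m counterclockwise.
The upward force F acts at the left end, arm 4.22 m, giving F × 4.22 clockwise.
For rotational equilibrium, F × 4.22 = 98.77, so F = 98.77 / 4.22 = 23.4 N.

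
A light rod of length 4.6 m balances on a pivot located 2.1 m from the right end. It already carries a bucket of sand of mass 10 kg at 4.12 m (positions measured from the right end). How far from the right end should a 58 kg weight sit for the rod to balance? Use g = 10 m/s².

x ≈ 1.75 m from the right end

Choose the pivot (at 2.1 m from the right end) as the axis so the support reaction has zero arm there.
Bucket of sand: 10 × 10 = 100 N down at 4.12 m → arm 2.02 m, τ = 100 × 2.02 = 202 N·m counterclockwise.
Net moment of existing loads = 202 N·m counterclockwise.
The weight weighs 58 × 10 = 580 N and must supply an equal clockwise moment, so its lever arm about the pivot is 202 / 580 = 0.348 m.
That puts it at 2.1 − 0.348 = 1.75 m from the right end.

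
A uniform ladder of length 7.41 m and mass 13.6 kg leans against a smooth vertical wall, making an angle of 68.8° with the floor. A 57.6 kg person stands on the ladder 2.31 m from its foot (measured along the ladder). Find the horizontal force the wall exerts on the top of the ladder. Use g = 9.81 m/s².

Take moments about the foot of the ladder.
Ladder weight 13.6×9.81 = 133.4 N acts at 3.705 m along the ladder; its horizontal arm is 3.705·cos68.8° = 1.34 m → τ = 178.8 N·m clockwise.
Person: 57.6×9.81 = 565.1 N at 2.31 m → arm 0.8354 m → τ = 472.1 N·m clockwise.
Wall normal N acts horizontally at the top; its moment arm is the height L sinθ = 7.41·sin68.8° = 6.909 m, counterclockwise.
Balancing moments: N × 6.909 = 650.9, giving N = 94.2 N.

N_wall ≈ 94.2 N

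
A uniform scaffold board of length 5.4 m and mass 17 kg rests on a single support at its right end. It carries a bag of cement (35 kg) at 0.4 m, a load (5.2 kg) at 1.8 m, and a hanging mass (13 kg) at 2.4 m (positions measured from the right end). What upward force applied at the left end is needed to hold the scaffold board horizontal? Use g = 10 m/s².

F ≈ 186 N

Sum moments about the right end (the unknown pivot reaction has zero arm there).
Beam weight: 17 × 10 = 170 N down at 2.7 m → arm 2.7 m, τ = 170 × 2.7 = 459 N·m counterclockwise.
Bag of cement: 35 × 10 = 350 N down at 0.4 m → arm 0.4 m, τ = 350 × 0.4 = 140 N·m counterclockwise.
Load: 5.2 × 10 = 52 N down at 1.8 m → arm 1.8 m, τ = 52 × 1.8 = 93.6 N·m counterclockwise.
Hanging mass: 13 × 10 = 130 N down at 2.4 m → arm 2.4 m, τ = 130 × 2.4 = 312 N·m counterclockwise.
Net moment of the loads = 1005 N·m counterclockwise.
The upward force F acts at the left end, arm 5.4 m, giving F × 5.4 clockwise.
Στ = 0 ⇒ F × 5.4 = 1005 ⇒ F = 1005 / 5.4 = 186 N.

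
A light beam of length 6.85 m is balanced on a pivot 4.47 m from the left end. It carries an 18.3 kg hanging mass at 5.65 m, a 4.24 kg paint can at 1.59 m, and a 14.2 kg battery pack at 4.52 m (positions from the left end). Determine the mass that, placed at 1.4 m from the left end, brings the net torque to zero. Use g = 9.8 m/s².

m ≈ 3.29 kg

Sum moments about the pivot (at 4.47 m from the left end) (the support reaction has zero arm there).
Hanging mass: 18.3 × 9.8 = 179.3 N down at 5.65 m → arm 1.18 m, τ = 179.3 × 1.18 = 211.6 N·m clockwise.
Paint can: 4.24 × 9.8 = 41.55 N down at 1.59 m → arm 2.88 m, τ = 41.55 × 2.88 = 119.7 N·m counterclockwise.
Battery pack: 14.2 × 9.8 = 139.2 N down at 4.52 m → arm 0.05 m, τ = 139.2 × 0.05 = 6.96 N·m clockwise.
Net moment of known loads = 98.86 N·m clockwise.
An unknown mass m at 1.4 m has arm 3.07 m; its moment is m·g·3.07 counterclockwise.
For rotational equilibrium, m × 9.8 × 3.07 = 98.86, so m = 98.86 / (9.8 × 3.07) = 3.29 kg.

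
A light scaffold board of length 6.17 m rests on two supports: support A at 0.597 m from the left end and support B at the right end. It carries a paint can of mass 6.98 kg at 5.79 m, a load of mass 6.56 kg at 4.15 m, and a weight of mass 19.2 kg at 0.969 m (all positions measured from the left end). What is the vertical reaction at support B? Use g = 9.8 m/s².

R_B ≈ 117 N

About support A:
Paint can: 6.98 × 9.8 = 68.4 N down at 5.79 m → arm 5.193 m, τ = 68.4 × 5.193 = 355.2 N·m clockwise.
Load: 6.56 × 9.8 = 64.29 N down at 4.15 m → arm 3.553 m, τ = 64.29 × 3.553 = 228.4 N·m clockwise.
Weight: 19.2 × 9.8 = 188.2 N down at 0.969 m → arm 0.372 m, τ = 188.2 × 0.372 = 70.01 N·m clockwise.
Net load moment about support A = 653.6 N·m clockwise.
Reaction R at support B is upward at 6.17 m, arm 5.573 m → moment R × 5.573 counterclockwise.
Στ = 0 ⇒ R × 5.573 = 653.6 ⇒ R = 117 N.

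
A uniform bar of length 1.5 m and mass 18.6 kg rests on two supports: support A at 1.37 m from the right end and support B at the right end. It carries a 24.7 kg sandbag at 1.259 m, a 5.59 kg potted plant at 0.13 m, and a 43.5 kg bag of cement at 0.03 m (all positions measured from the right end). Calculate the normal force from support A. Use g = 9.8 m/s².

R_A ≈ 337 N

Take moments about support B.
Beam weight: 18.6 × 9.8 = 182.3 N down at 0.75 m → arm 0.75 m, τ = 182.3 × 0.75 = 136.7 N·m counterclockwise.
Sandbag: 24.7 × 9.8 = 242.1 N down at 1.259 m → arm 1.259 m, τ = 242.1 × 1.259 = 304.8 N·m counterclockwise.
Potted plant: 5.59 × 9.8 = 54.78 N down at 0.13 m → arm 0.13 m, τ = 54.78 × 0.13 = 7.121 N·m counterclockwise.
Bag of cement: 43.5 × 9.8 = 426.3 N down at 0.03 m → arm 0.03 m, τ = 426.3 × 0.03 = 12.79 N·m counterclockwise.
Net load moment about support B = 461.4 N·m counterclockwise.
Reaction R at support A is upward at 1.37 m, arm 1.37 m → moment R × 1.37 clockwise.
Στ = 0 ⇒ R × 1.37 = 461.4 ⇒ R = 337 N.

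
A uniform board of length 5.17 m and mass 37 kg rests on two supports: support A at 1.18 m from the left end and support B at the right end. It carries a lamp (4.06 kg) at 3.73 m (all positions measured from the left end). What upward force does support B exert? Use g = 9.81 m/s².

Choose support A as the axis so its reaction then has zero moment arm.
Beam weight: 37 × 9.81 = 363 N down at 2.585 m → arm 1.405 m, τ = 363 × 1.405 = 510 N·m clockwise.
Lamp: 4.06 × 9.81 = 39.83 N down at 3.73 m → arm 2.55 m, τ = 39.83 × 2.55 = 101.6 N·m clockwise.
Net load moment about support A = 611.6 N·m clockwise.
Reaction R at support B is upward at 5.17 m, arm 3.99 m → moment R × 3.99 counterclockwise.
Στ = 0 ⇒ R × 3.99 = 611.6 ⇒ R = 153 N.

R_B ≈ 153 N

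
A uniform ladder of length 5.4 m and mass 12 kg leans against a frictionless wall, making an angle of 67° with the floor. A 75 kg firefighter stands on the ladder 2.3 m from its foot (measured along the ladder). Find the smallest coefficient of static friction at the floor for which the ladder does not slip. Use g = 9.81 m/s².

μ_min ≈ 0.185

About the foot of the ladder:
Ladder weight 12×9.81 = 117.7 N acts at 2.7 m along the ladder; its horizontal arm is 2.7·cos67° = 1.055 m → τ = 124.2 N·m clockwise.
Firefighter: 75×9.81 = 735.8 N at 2.3 m → arm 0.8987 m → τ = 661.3 N·m clockwise.
Wall normal N acts horizontally at the top; its moment arm is the height L sinθ = 5.4·sin67° = 4.971 m, counterclockwise.
Balancing moments: N × 4.971 = 785.5, giving N = 158 N.
ΣFx = 0 ⇒ f = N_wall = 158 N. ΣFy = 0 ⇒ N_floor = 853.5 N.
μ_min = f / N_floor = 158 / 853.5 = 0.185.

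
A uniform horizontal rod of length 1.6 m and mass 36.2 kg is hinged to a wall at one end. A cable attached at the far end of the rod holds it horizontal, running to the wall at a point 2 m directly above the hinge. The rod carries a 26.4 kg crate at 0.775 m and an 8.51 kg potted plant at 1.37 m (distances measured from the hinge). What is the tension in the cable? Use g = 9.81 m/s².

Sum moments about the hinge (the unknown hinge reaction has zero arm there).
Beam weight: 36.2 × 9.81 = 355.1 N down at 0.8 m → arm 0.8 m, τ = 355.1 × 0.8 = 284.1 N·m clockwise.
Crate: 26.4 × 9.81 = 259 N down at 0.775 m → arm 0.775 m, τ = 259 × 0.775 = 200.7 N·m clockwise.
Potted plant: 8.51 × 9.81 = 83.48 N down at 1.37 m → arm 1.37 m, τ = 83.48 × 1.37 = 114.4 N·m clockwise.
Total clockwise load moment = 599.2 N·m.
The cable tension T acts at 1.6 m; only its component perpendicular to the rod, T sinθ, produces torque. sinθ = h/√(h²+d²) = 2/√(2²+1.6²) = 0.7809.
For rotational equilibrium, T × 1.6 × 0.7809 = 599.2, so T = 599.2 / 1.249 = 480 N.

T ≈ 480 N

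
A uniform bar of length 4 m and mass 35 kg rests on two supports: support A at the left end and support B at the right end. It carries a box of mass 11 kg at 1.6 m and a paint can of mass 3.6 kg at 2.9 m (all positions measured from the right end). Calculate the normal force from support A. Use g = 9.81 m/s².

R_A ≈ 240 N

Take moments about support B.
Beam weight: 35 × 9.81 = 343.4 N down at 2 m → arm 2 m, τ = 343.4 × 2 = 686.8 N·m counterclockwise.
Box: 11 × 9.81 = 107.9 N down at 1.6 m → arm 1.6 m, τ = 107.9 × 1.6 = 172.6 N·m counterclockwise.
Paint can: 3.6 × 9.81 = 35.32 N down at 2.9 m → arm 2.9 m, τ = 35.32 × 2.9 = 102.4 N·m counterclockwise.
Net load moment about support B = 961.8 N·m counterclockwise.
Reaction R at support A is upward at 4 m, arm 4 m → moment R × 4 clockwise.
Στ = 0 ⇒ R × 4 = 961.8 ⇒ R = 240 N.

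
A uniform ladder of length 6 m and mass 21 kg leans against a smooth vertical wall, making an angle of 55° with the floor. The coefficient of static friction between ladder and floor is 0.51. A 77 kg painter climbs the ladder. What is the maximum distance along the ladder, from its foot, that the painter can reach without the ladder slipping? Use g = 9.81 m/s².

Taking torques about the foot of the ladder:
Ladder weight 21×9.81 = 206 N acts at 3 m along the ladder; its horizontal arm is 3·cos55° = 1.721 m → τ = 354.5 N·m clockwise.
Painter weight 77×9.81 = 755.4 N at distance d → arm d·cos55° → τ = 755.4·d·0.5736 clockwise.
Wall normal N at the top has arm L sinθ = 4.915 m counterclockwise, so Στ = 0 gives N·4.915 = 354.5 + 433.3·d.
ΣFy = 0 ⇒ N_floor = 961.4 N, so the maximum friction is μ_s·N_floor = 0.51×961.4 = 490.3 N. ΣFx = 0 ⇒ N_wall = f, so at the slipping point N = 490.3 N.
Substituting: 490.3×4.915 = 354.5 + 433.3·d ⇒ d = (2410 − 354.5) / 433.3 = 4.74 m.

d ≈ 4.74 m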